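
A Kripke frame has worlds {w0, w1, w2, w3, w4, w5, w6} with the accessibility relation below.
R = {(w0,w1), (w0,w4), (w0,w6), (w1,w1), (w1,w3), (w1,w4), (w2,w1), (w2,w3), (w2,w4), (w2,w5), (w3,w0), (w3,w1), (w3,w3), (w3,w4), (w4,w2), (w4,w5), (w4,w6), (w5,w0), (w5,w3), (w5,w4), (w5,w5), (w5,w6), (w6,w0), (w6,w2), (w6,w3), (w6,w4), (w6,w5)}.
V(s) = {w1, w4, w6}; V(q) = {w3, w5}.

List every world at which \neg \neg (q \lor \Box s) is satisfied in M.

Recall that \Box ψ holds at a world iff ψ holds at every accessible world, and \Diamond ψ holds iff ψ holds at some accessible world.
Let φ = \neg \neg (q \lor \Box s). Evaluate φ at each world:
  w0 (successors {w1, w4, w6}): φ is true.
  w1 (successors {w1, w3, w4}): φ is false.
  w2 (successors {w1, w3, w4, w5}): φ is false.
  w3 (successors {w0, w1, w3, w4}): φ is true.
  w4 (successors {w2, w5, w6}): φ is false.
  w5 (successors {w0, w3, w4, w5, w6}): φ is true.
  w6 (successors {w0, w2, w3, w4, w5}): φ is false.
For instance, at w4:
  At w4: \neg (q \lor \Box s) is true, so \neg \neg (q \lor \Box s) is false.
    At w4: q \lor \Box s is false, so \neg (q \lor \Box s) is true.
      At w4: q is false, \Box s is false, so q \lor \Box s is false.
Satisfying worlds: {w0, w3, w5}

w0, w3, w5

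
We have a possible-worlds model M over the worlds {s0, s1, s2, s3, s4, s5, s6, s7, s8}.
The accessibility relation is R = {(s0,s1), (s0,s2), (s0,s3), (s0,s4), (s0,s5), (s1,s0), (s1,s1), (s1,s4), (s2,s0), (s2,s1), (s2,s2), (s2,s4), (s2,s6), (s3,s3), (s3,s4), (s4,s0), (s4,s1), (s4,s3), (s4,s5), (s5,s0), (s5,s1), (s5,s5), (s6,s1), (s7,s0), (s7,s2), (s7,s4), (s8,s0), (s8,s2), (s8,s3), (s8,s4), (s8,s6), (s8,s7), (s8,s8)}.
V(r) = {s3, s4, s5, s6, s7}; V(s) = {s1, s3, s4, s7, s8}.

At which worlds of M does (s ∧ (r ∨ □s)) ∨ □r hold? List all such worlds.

Recall that □ψ holds at a world iff ψ holds at every accessible world, and ◇ψ holds iff ψ holds at some accessible world.
Let φ = (s ∧ (r ∨ □s)) ∨ □r. Evaluate φ at each world:
  s0 (successors {s1, s2, s3, s4, s5}): φ is false.
  s1 (successors {s0, s1, s4}): φ is false.
  s2 (successors {s0, s1, s2, s4, s6}): φ is false.
  s3 (successors {s3, s4}): φ is true.
  s4 (successors {s0, s1, s3, s5}): φ is true.
  s5 (successors {s0, s1, s5}): φ is false.
  s6 (successors {s1}): φ is false.
  s7 (successors {s0, s2, s4}): φ is true.
  s8 (successors {s0, s2, s3, s4, s6, s7, s8}): φ is false.
For instance, at s2:
  At s2: s ∧ (r ∨ □s) is false, □r is false, so (s ∧ (r ∨ □s)) ∨ □r is false.
    At s2: s is false, r ∨ □s is false, so s ∧ (r ∨ □s) is false.
      At s2: r is false, □s is false, so r ∨ □s is false.
    At s2: □r requires r at every successor {s0, s1, s2, s4, s6}.
      r fails at s0, so □r is false at s2.
Satisfying worlds: {s3, s4, s7}

s3, s4, s7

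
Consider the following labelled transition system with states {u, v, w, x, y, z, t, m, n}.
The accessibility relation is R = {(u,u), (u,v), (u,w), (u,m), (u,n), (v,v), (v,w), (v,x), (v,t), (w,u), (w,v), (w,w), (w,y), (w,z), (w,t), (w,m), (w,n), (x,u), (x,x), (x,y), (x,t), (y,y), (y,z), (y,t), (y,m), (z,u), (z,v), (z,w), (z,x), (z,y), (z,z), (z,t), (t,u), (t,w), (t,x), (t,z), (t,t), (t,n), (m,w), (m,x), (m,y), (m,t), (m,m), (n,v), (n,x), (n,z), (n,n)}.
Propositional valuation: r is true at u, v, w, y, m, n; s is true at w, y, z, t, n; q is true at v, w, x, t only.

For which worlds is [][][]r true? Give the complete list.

none

Let φ = [][][]r. Evaluate φ at each world:
  u (successors {u, v, w, m, n}): φ is false.
  v (successors {v, w, x, t}): φ is false.
  w (successors {u, v, w, y, z, t, m, n}): φ is false.
  x (successors {u, x, y, t}): φ is false.
  y (successors {y, z, t, m}): φ is false.
  z (successors {u, v, w, x, y, z, t}): φ is false.
  t (successors {u, w, x, z, t, n}): φ is false.
  m (successors {w, x, y, t, m}): φ is false.
  n (successors {v, x, z, n}): φ is false.
For instance, at n:
  At n: [][][]r requires [][]r at every successor {v, x, z, n}.
    [][]r fails at v, so [][][]r is false at n.
      At v: [][]r requires []r at every successor {v, w, x, t}.
        []r fails at v, so [][]r is false at v.
Satisfying worlds: none.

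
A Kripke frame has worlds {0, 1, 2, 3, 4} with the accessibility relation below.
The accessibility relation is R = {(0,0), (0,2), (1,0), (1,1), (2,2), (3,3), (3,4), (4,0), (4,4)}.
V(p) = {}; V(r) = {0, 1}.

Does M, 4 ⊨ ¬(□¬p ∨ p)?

At 4: □¬p ∨ p is true, so ¬(□¬p ∨ p) is false.
  At 4: □¬p is true, p is false, so □¬p ∨ p is true.
    At 4: □¬p requires ¬p at every successor {0, 4}.
      At 0: ¬p is true.
      At 4: ¬p is true.
    So □¬p is true at 4.

No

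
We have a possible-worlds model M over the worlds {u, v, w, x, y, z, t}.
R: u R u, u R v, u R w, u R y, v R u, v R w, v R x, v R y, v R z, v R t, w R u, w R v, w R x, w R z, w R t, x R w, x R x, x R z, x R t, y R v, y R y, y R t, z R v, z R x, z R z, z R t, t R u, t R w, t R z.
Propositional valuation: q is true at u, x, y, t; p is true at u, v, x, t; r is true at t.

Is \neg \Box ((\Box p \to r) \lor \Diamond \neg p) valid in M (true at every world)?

No

Let φ = \neg \Box ((\Box p \to r) \lor \Diamond \neg p). Evaluate φ at each world:
  u (successors {u, v, w, y}): φ is false.
  v (successors {u, w, x, y, z, t}): φ is false.
  w (successors {u, v, x, z, t}): φ is false.
  x (successors {w, x, z, t}): φ is false.
  y (successors {v, y, t}): φ is false.
  z (successors {v, x, z, t}): φ is false.
  t (successors {u, w, z}): φ is false.
Detail at u (counterexample):
  At u: \Box ((\Box p \to r) \lor \Diamond \neg p) is true, so \neg \Box ((\Box p \to r) \lor \Diamond \neg p) is false.
    At u: \Box ((\Box p \to r) \lor \Diamond \neg p) requires (\Box p \to r) \lor \Diamond \neg p at every successor {u, v, w, y}.
      At u: (\Box p \to r) \lor \Diamond \neg p is true.
      At v: (\Box p \to r) \lor \Diamond \neg p is true.
      At w: (\Box p \to r) \lor \Diamond \neg p is true.
      At y: (\Box p \to r) \lor \Diamond \neg p is true.
    So \Box ((\Box p \to r) \lor \Diamond \neg p) is true at u.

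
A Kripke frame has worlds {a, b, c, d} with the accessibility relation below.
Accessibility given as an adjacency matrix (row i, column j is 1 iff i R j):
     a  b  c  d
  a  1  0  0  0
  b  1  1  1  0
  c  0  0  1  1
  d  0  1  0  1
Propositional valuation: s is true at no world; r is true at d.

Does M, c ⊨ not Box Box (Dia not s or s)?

At c: Box Box (Dia not s or s) is true, so not Box Box (Dia not s or s) is false.
  At c: Box Box (Dia not s or s) requires Box (Dia not s or s) at every successor {c, d}.
      At c: Box (Dia not s or s) requires Dia not s or s at every successor {c, d}.
        At c: Dia not s or s is true.
        At d: Dia not s or s is true.
      So Box (Dia not s or s) is true at c.
      At d: Box (Dia not s or s) requires Dia not s or s at every successor {b, d}.
        At b: Dia not s or s is true.
        At d: Dia not s or s is true.
      So Box (Dia not s or s) is true at d.
  So Box Box (Dia not s or s) is true at c.

No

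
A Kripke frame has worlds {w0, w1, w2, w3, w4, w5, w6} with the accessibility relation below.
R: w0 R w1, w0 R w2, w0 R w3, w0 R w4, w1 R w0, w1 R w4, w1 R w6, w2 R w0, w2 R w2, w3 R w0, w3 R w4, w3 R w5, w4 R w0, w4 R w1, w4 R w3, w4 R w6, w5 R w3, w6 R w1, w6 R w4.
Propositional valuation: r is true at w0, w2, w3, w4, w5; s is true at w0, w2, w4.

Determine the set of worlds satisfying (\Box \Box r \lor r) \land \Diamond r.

Recall that \Box ψ holds at a world iff ψ holds at every accessible world, and \Diamond ψ holds iff ψ holds at some accessible world.
Let φ = (\Box \Box r \lor r) \land \Diamond r. Evaluate φ at each world:
  w0 (successors {w1, w2, w3, w4}): φ is true.
  w1 (successors {w0, w4, w6}): φ is false.
  w2 (successors {w0, w2}): φ is true.
  w3 (successors {w0, w4, w5}): φ is true.
  w4 (successors {w0, w1, w3, w6}): φ is true.
  w5 (successors {w3}): φ is true.
  w6 (successors {w1, w4}): φ is false.
For instance, at w3:
  At w3: \Box \Box r \lor r is true, \Diamond r is true, so (\Box \Box r \lor r) \land \Diamond r is true.
    At w3: \Box \Box r is false, r is true, so \Box \Box r \lor r is true.
      At w3: \Box \Box r requires \Box r at every successor {w0, w4, w5}.
        \Box r fails at w0, so \Box \Box r is false at w3.
    At w3: \Diamond r requires r at some successor in {w0, w4, w5}.
      r holds at w0, so \Diamond r is true at w3.
Satisfying worlds: {w0, w2, w3, w4, w5}

w0, w2, w3, w4, w5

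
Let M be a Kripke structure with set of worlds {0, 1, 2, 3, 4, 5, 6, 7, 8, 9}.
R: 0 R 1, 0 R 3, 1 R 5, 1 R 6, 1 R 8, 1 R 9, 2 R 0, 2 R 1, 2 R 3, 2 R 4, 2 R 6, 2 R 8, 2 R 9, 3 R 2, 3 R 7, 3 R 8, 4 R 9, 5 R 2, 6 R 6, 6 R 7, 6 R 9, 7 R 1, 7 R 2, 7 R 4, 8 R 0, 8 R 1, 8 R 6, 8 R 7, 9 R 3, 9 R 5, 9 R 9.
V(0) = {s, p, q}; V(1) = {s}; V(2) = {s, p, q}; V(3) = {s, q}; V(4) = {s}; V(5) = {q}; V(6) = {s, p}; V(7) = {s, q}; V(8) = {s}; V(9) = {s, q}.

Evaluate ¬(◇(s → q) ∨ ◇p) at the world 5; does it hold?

No

At 5: ◇(s → q) ∨ ◇p is true, so ¬(◇(s → q) ∨ ◇p) is false.
  At 5: ◇(s → q) is true, ◇p is true, so ◇(s → q) ∨ ◇p is true.
    At 5: ◇(s → q) requires s → q at some successor in {2}.
      s → q holds at 2, so ◇(s → q) is true at 5.
    At 5: ◇p requires p at some successor in {2}.
      p holds at 2, so ◇p is true at 5.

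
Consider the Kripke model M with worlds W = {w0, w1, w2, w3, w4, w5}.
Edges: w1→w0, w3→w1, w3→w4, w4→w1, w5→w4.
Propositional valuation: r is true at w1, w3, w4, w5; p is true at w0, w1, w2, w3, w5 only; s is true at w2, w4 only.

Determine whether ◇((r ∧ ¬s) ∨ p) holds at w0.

No

At w0: no accessible worlds, so ◇((r ∧ ¬s) ∨ p) is false.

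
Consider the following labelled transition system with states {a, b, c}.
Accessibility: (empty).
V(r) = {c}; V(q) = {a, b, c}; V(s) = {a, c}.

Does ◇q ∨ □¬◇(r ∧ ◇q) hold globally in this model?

Let φ = ◇q ∨ □¬◇(r ∧ ◇q). Evaluate φ at each world:
  a (successors ∅): φ is true.
  b (successors ∅): φ is true.
  c (successors ∅): φ is true.
For instance, at c:
  At c: ◇q is false, □¬◇(r ∧ ◇q) is true, so ◇q ∨ □¬◇(r ∧ ◇q) is true.
    At c: no accessible worlds, so ◇q is false.
    At c: no accessible worlds, so □¬◇(r ∧ ◇q) holds vacuously.

Yes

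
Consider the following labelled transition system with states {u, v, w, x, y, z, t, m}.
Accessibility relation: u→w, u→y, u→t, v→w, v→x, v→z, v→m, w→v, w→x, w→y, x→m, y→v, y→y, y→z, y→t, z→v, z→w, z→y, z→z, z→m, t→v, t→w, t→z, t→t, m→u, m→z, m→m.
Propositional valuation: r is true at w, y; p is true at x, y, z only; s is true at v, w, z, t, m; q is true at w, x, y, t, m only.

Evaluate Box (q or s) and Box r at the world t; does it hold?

Recall that Box ψ holds at a world iff ψ holds at every accessible world, and Dia ψ holds iff ψ holds at some accessible world.
At t: Box (q or s) is true, Box r is false, so Box (q or s) and Box r is false.
  At t: Box (q or s) requires q or s at every successor {v, w, z, t}.
    At v: q or s is true.
    At w: q or s is true.
    At z: q or s is true.
    At t: q or s is true.
  So Box (q or s) is true at t.
  At t: Box r requires r at every successor {v, w, z, t}.
    r fails at v, so Box r is false at t.

No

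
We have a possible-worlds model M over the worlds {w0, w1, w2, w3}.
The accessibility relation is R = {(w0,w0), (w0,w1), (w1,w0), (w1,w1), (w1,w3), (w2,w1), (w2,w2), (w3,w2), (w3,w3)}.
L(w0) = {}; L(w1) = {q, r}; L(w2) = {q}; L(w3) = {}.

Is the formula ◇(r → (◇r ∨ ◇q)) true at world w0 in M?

Recall that ◇ψ holds at a world iff ψ holds at some accessible world.
At w0: ◇(r → (◇r ∨ ◇q)) requires r → (◇r ∨ ◇q) at some successor in {w0, w1}.
  r → (◇r ∨ ◇q) holds at w0, so ◇(r → (◇r ∨ ◇q)) is true at w0.
    At w0: r is false, ◇r ∨ ◇q is true, so r → (◇r ∨ ◇q) is true.
      At w0: ◇r is true, ◇q is true, so ◇r ∨ ◇q is true.

Yes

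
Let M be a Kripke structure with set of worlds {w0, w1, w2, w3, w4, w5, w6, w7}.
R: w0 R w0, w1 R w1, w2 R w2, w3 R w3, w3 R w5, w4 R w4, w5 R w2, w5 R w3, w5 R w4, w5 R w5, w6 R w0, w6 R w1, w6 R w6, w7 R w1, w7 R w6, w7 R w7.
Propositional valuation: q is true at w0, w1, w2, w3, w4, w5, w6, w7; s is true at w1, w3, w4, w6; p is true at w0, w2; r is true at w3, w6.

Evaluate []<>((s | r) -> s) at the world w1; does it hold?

Recall that []ψ holds at a world iff ψ holds at every accessible world, and <>ψ holds iff ψ holds at some accessible world.
At w1: []<>((s | r) -> s) requires <>((s | r) -> s) at every successor {w1}.
    At w1: <>((s | r) -> s) requires (s | r) -> s at some successor in {w1}.
      (s | r) -> s holds at w1, so <>((s | r) -> s) is true at w1.
So []<>((s | r) -> s) is true at w1.

Yes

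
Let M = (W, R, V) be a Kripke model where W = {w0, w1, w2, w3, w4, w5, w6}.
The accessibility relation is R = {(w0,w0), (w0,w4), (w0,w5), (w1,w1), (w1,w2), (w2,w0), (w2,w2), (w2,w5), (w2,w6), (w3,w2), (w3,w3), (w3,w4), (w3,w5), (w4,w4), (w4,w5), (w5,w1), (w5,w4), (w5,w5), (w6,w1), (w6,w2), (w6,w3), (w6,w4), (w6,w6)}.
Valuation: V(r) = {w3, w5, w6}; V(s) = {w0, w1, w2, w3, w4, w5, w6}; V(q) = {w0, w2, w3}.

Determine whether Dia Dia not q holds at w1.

Yes

At w1: Dia Dia not q requires Dia not q at some successor in {w1, w2}.
  Dia not q holds at w1, so Dia Dia not q is true at w1.
    At w1: Dia not q requires not q at some successor in {w1, w2}.
      not q holds at w1, so Dia not q is true at w1.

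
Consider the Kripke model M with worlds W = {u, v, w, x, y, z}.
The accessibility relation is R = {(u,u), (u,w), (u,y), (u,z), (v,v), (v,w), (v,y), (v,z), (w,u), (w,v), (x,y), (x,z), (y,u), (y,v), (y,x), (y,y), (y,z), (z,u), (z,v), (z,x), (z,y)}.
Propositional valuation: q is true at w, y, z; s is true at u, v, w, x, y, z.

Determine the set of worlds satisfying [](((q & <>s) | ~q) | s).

Recall that []ψ holds at a world iff ψ holds at every accessible world, and <>ψ holds iff ψ holds at some accessible world.
Let φ = [](((q & <>s) | ~q) | s). Evaluate φ at each world:
  u (successors {u, w, y, z}): φ is true.
  v (successors {v, w, y, z}): φ is true.
  w (successors {u, v}): φ is true.
  x (successors {y, z}): φ is true.
  y (successors {u, v, x, y, z}): φ is true.
  z (successors {u, v, x, y}): φ is true.
For instance, at z:
  At z: [](((q & <>s) | ~q) | s) requires ((q & <>s) | ~q) | s at every successor {u, v, x, y}.
    At u: ((q & <>s) | ~q) | s is true.
    At v: ((q & <>s) | ~q) | s is true.
    At x: ((q & <>s) | ~q) | s is true.
    At y: ((q & <>s) | ~q) | s is true.
  So [](((q & <>s) | ~q) | s) is true at z.
Satisfying worlds: {u, v, w, x, y, z}

u, v, w, x, y, z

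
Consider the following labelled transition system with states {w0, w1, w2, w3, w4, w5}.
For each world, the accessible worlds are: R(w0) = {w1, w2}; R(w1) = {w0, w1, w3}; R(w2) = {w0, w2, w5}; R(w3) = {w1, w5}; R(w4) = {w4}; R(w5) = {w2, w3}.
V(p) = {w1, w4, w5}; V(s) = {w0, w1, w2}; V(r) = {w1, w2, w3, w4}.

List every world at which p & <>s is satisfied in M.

w1, w5

Let φ = p & <>s. Evaluate φ at each world:
  w0 (successors {w1, w2}): φ is false.
  w1 (successors {w0, w1, w3}): φ is true.
  w2 (successors {w0, w2, w5}): φ is false.
  w3 (successors {w1, w5}): φ is false.
  w4 (successors {w4}): φ is false.
  w5 (successors {w2, w3}): φ is true.
For instance, at w2:
  At w2: p is false, <>s is true, so p & <>s is false.
    At w2: <>s requires s at some successor in {w0, w2, w5}.
      s holds at w0, so <>s is true at w2.
Satisfying worlds: {w1, w5}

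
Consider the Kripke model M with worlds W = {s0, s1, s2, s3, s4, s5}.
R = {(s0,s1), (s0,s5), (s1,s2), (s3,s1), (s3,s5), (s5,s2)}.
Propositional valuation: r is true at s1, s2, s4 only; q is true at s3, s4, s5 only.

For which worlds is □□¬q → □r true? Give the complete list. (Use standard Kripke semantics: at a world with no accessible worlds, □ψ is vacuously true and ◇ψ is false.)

s1, s2, s4, s5

Let φ = □□¬q → □r. Evaluate φ at each world:
  s0 (successors {s1, s5}): φ is false.
  s1 (successors {s2}): φ is true.
  s2 (successors ∅): φ is true.
  s3 (successors {s1, s5}): φ is false.
  s4 (successors ∅): φ is true.
  s5 (successors {s2}): φ is true.
For instance, at s0:
  At s0: □□¬q is true, □r is false, so □□¬q → □r is false.
    At s0: □□¬q requires □¬q at every successor {s1, s5}.
      At s1: □¬q is true.
      At s5: □¬q is true.
    So □□¬q is true at s0.
    At s0: □r requires r at every successor {s1, s5}.
      r fails at s5, so □r is false at s0.
Satisfying worlds: {s1, s2, s4, s5}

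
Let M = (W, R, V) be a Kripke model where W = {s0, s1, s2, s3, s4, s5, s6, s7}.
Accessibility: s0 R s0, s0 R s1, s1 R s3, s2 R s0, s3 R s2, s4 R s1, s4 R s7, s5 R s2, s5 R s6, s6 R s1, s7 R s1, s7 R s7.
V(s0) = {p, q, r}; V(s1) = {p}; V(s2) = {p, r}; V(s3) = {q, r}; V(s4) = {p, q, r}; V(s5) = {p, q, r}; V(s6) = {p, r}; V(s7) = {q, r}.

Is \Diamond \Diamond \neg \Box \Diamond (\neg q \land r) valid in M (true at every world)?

Yes

Let φ = \Diamond \Diamond \neg \Box \Diamond (\neg q \land r). Evaluate φ at each world:
  s0 (successors {s0, s1}): φ is true.
  s1 (successors {s3}): φ is true.
  s2 (successors {s0}): φ is true.
  s3 (successors {s2}): φ is true.
  s4 (successors {s1, s7}): φ is true.
  s5 (successors {s2, s6}): φ is true.
  s6 (successors {s1}): φ is true.
  s7 (successors {s1, s7}): φ is true.
For instance, at s1:
  At s1: \Diamond \Diamond \neg \Box \Diamond (\neg q \land r) requires \Diamond \neg \Box \Diamond (\neg q \land r) at some successor in {s3}.
    \Diamond \neg \Box \Diamond (\neg q \land r) holds at s3, so \Diamond \Diamond \neg \Box \Diamond (\neg q \land r) is true at s1.
      At s3: \Diamond \neg \Box \Diamond (\neg q \land r) requires \neg \Box \Diamond (\neg q \land r) at some successor in {s2}.
        \neg \Box \Diamond (\neg q \land r) holds at s2, so \Diamond \neg \Box \Diamond (\neg q \land r) is true at s3.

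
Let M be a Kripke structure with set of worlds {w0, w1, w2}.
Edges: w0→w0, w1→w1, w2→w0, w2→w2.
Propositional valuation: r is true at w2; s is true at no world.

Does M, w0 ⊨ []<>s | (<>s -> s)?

At w0: []<>s is false, <>s -> s is true, so []<>s | (<>s -> s) is true.
  At w0: []<>s requires <>s at every successor {w0}.
    <>s fails at w0, so []<>s is false at w0.
      At w0: <>s requires s at some successor in {w0}.
        At w0: s is false.
      So <>s is false at w0.
  At w0: <>s is false, s is false, so <>s -> s is true.
    At w0: <>s requires s at some successor in {w0}.
      At w0: s is false.
    So <>s is false at w0.

Yes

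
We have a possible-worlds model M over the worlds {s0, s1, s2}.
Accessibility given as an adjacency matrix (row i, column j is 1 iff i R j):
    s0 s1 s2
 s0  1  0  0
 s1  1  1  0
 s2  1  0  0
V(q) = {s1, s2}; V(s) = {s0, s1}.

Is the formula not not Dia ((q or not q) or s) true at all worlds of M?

Let φ = not not Dia ((q or not q) or s). Evaluate φ at each world:
  s0 (successors {s0}): φ is true.
  s1 (successors {s0, s1}): φ is true.
  s2 (successors {s0}): φ is true.
For instance, at s2:
  At s2: not Dia ((q or not q) or s) is false, so not not Dia ((q or not q) or s) is true.
    At s2: Dia ((q or not q) or s) is true, so not Dia ((q or not q) or s) is false.
      At s2: Dia ((q or not q) or s) requires (q or not q) or s at some successor in {s0}.
        (q or not q) or s holds at s0, so Dia ((q or not q) or s) is true at s2.

Yes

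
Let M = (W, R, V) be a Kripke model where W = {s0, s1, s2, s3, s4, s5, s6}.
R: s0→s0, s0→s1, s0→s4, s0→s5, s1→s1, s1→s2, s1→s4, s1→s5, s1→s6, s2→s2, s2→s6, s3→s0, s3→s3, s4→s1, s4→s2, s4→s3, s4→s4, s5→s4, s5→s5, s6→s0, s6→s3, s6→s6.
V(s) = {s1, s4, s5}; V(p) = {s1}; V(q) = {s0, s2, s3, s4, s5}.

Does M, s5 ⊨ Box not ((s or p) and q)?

No

At s5: Box not ((s or p) and q) requires not ((s or p) and q) at every successor {s4, s5}.
  not ((s or p) and q) fails at s4, so Box not ((s or p) and q) is false at s5.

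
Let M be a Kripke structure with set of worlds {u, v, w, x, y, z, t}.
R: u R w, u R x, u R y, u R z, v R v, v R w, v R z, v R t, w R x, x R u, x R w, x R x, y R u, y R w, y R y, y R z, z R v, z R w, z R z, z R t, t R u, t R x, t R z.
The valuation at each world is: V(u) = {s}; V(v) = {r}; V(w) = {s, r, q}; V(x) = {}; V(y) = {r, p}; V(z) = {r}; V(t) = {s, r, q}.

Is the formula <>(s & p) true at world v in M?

At v: <>(s & p) requires s & p at some successor in {v, w, z, t}.
  At v: s & p is false.
  At w: s & p is false.
  At z: s & p is false.
  At t: s & p is false.
So <>(s & p) is false at v.

No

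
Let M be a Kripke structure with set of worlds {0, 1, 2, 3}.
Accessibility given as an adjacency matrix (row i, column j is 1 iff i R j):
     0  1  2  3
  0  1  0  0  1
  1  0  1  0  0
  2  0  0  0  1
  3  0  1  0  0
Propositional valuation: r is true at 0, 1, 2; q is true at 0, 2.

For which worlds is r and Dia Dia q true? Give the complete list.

Let φ = r and Dia Dia q. Evaluate φ at each world:
  0 (successors {0, 3}): φ is true.
  1 (successors {1}): φ is false.
  2 (successors {3}): φ is false.
  3 (successors {1}): φ is false.
For instance, at 0:
  At 0: r is true, Dia Dia q is true, so r and Dia Dia q is true.
    At 0: Dia Dia q requires Dia q at some successor in {0, 3}.
      Dia q holds at 0, so Dia Dia q is true at 0.
Satisfying worlds: {0}

0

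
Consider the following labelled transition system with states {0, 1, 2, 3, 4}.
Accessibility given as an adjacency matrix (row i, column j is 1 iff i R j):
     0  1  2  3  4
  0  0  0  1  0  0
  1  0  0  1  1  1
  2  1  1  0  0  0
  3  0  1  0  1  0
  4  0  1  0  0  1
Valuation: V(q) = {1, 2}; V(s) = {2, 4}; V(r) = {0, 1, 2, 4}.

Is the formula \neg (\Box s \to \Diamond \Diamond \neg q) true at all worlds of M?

No

Recall that \Box ψ holds at a world iff ψ holds at every accessible world, and \Diamond ψ holds iff ψ holds at some accessible world.
Let φ = \neg (\Box s \to \Diamond \Diamond \neg q). Evaluate φ at each world:
  0 (successors {2}): φ is false.
  1 (successors {2, 3, 4}): φ is false.
  2 (successors {0, 1}): φ is false.
  3 (successors {1, 3}): φ is false.
  4 (successors {1, 4}): φ is false.
Detail at 0 (counterexample):
  At 0: \Box s \to \Diamond \Diamond \neg q is true, so \neg (\Box s \to \Diamond \Diamond \neg q) is false.
    At 0: \Box s is true, \Diamond \Diamond \neg q is true, so \Box s \to \Diamond \Diamond \neg q is true.
      At 0: \Box s requires s at every successor {2}.
        At 2: s is true.
      So \Box s is true at 0.
      At 0: \Diamond \Diamond \neg q requires \Diamond \neg q at some successor in {2}.
        \Diamond \neg q holds at 2, so \Diamond \Diamond \neg q is true at 0.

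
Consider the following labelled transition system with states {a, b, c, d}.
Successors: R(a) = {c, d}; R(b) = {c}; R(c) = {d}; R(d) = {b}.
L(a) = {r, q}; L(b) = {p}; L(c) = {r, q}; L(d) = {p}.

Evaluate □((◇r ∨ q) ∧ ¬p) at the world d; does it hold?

No

Recall that □ψ holds at a world iff ψ holds at every accessible world, and ◇ψ holds iff ψ holds at some accessible world.
At d: □((◇r ∨ q) ∧ ¬p) requires (◇r ∨ q) ∧ ¬p at every successor {b}.
  (◇r ∨ q) ∧ ¬p fails at b, so □((◇r ∨ q) ∧ ¬p) is false at d.
    At b: ◇r ∨ q is true, ¬p is false, so (◇r ∨ q) ∧ ¬p is false.
      At b: ◇r is true, q is false, so ◇r ∨ q is true.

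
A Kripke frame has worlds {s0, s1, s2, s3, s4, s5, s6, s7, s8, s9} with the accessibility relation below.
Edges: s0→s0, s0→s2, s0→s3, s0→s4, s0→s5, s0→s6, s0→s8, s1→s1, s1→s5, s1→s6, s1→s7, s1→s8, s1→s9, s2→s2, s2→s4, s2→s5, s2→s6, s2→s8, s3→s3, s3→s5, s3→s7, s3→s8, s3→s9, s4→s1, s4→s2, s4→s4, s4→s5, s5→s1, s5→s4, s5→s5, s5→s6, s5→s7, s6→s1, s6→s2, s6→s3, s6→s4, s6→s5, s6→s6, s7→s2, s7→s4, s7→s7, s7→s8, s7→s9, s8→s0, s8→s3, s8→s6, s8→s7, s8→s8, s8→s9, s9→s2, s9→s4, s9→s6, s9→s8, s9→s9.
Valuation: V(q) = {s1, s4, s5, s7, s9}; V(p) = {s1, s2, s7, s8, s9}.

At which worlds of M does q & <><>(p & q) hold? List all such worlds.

s1, s4, s5, s7, s9

Let φ = q & <><>(p & q). Evaluate φ at each world:
  s0 (successors {s0, s2, s3, s4, s5, s6, s8}): φ is false.
  s1 (successors {s1, s5, s6, s7, s8, s9}): φ is true.
  s2 (successors {s2, s4, s5, s6, s8}): φ is false.
  s3 (successors {s3, s5, s7, s8, s9}): φ is false.
  s4 (successors {s1, s2, s4, s5}): φ is true.
  s5 (successors {s1, s4, s5, s6, s7}): φ is true.
  s6 (successors {s1, s2, s3, s4, s5, s6}): φ is false.
  s7 (successors {s2, s4, s7, s8, s9}): φ is true.
  s8 (successors {s0, s3, s6, s7, s8, s9}): φ is false.
  s9 (successors {s2, s4, s6, s8, s9}): φ is true.
For instance, at s1:
  At s1: q is true, <><>(p & q) is true, so q & <><>(p & q) is true.
    At s1: <><>(p & q) requires <>(p & q) at some successor in {s1, s5, s6, s7, s8, s9}.
      <>(p & q) holds at s1, so <><>(p & q) is true at s1.
Satisfying worlds: {s1, s4, s5, s7, s9}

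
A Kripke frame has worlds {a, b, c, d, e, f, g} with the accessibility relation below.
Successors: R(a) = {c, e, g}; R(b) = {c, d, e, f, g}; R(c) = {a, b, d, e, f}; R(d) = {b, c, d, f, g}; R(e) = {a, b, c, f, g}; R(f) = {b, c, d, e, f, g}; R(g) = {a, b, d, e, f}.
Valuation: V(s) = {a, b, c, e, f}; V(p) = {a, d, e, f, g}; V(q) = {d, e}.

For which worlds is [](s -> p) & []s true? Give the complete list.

Recall that []ψ holds at a world iff ψ holds at every accessible world, and <>ψ holds iff ψ holds at some accessible world.
Let φ = [](s -> p) & []s. Evaluate φ at each world:
  a (successors {c, e, g}): φ is false.
  b (successors {c, d, e, f, g}): φ is false.
  c (successors {a, b, d, e, f}): φ is false.
  d (successors {b, c, d, f, g}): φ is false.
  e (successors {a, b, c, f, g}): φ is false.
  f (successors {b, c, d, e, f, g}): φ is false.
  g (successors {a, b, d, e, f}): φ is false.
For instance, at d:
  At d: [](s -> p) is false, []s is false, so [](s -> p) & []s is false.
    At d: [](s -> p) requires s -> p at every successor {b, c, d, f, g}.
      s -> p fails at b, so [](s -> p) is false at d.
    At d: []s requires s at every successor {b, c, d, f, g}.
      s fails at d, so []s is false at d.
Satisfying worlds: none.

none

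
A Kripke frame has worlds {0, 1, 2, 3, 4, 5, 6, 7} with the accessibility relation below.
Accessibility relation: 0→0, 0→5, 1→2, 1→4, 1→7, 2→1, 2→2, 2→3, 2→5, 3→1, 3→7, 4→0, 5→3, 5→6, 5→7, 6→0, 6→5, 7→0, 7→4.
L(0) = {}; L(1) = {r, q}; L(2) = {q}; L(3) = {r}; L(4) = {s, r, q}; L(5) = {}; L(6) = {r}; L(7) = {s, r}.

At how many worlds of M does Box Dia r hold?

Recall that Box ψ holds at a world iff ψ holds at every accessible world, and Dia ψ holds iff ψ holds at some accessible world.
Let φ = Box Dia r. Evaluate φ at each world:
  0 (successors {0, 5}): φ is false.
  1 (successors {2, 4, 7}): φ is false.
  2 (successors {1, 2, 3, 5}): φ is true.
  3 (successors {1, 7}): φ is true.
  4 (successors {0}): φ is false.
  5 (successors {3, 6, 7}): φ is false.
  6 (successors {0, 5}): φ is false.
  7 (successors {0, 4}): φ is false.
For instance, at 0:
  At 0: Box Dia r requires Dia r at every successor {0, 5}.
    Dia r fails at 0, so Box Dia r is false at 0.
      At 0: Dia r requires r at some successor in {0, 5}.
        At 0: r is false.
        At 5: r is false.
      So Dia r is false at 0.
Satisfying worlds: {2, 3}

2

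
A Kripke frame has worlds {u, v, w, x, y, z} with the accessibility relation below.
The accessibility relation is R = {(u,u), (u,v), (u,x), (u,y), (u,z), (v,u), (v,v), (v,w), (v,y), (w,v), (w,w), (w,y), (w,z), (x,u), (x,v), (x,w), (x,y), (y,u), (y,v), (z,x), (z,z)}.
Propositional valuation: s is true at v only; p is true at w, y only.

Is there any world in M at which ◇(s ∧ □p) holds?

Let φ = ◇(s ∧ □p). Evaluate φ at each world:
  u (successors {u, v, x, y, z}): φ is false.
  v (successors {u, v, w, y}): φ is false.
  w (successors {v, w, y, z}): φ is false.
  x (successors {u, v, w, y}): φ is false.
  y (successors {u, v}): φ is false.
  z (successors {x, z}): φ is false.
For instance, at w:
  At w: ◇(s ∧ □p) requires s ∧ □p at some successor in {v, w, y, z}.
    At v: s ∧ □p is false.
    At w: s ∧ □p is false.
    At y: s ∧ □p is false.
    At z: s ∧ □p is false.
  So ◇(s ∧ □p) is false at w.

No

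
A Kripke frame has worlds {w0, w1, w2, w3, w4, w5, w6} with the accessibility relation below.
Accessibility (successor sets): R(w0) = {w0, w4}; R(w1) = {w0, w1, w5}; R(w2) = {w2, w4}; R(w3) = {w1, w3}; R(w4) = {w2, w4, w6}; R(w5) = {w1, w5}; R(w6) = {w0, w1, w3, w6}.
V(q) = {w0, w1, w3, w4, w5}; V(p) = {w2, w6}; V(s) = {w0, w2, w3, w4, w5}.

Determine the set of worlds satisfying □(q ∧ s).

Let φ = □(q ∧ s). Evaluate φ at each world:
  w0 (successors {w0, w4}): φ is true.
  w1 (successors {w0, w1, w5}): φ is false.
  w2 (successors {w2, w4}): φ is false.
  w3 (successors {w1, w3}): φ is false.
  w4 (successors {w2, w4, w6}): φ is false.
  w5 (successors {w1, w5}): φ is false.
  w6 (successors {w0, w1, w3, w6}): φ is false.
For instance, at w2:
  At w2: □(q ∧ s) requires q ∧ s at every successor {w2, w4}.
    q ∧ s fails at w2, so □(q ∧ s) is false at w2.
Satisfying worlds: {w0}

w0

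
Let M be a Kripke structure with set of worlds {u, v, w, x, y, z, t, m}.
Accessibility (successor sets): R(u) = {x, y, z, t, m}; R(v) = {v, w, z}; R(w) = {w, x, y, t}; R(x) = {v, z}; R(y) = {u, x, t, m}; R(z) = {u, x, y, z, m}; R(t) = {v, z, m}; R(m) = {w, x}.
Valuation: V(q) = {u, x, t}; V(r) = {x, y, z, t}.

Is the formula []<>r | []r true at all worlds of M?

Yes

Let φ = []<>r | []r. Evaluate φ at each world:
  u (successors {x, y, z, t, m}): φ is true.
  v (successors {v, w, z}): φ is true.
  w (successors {w, x, y, t}): φ is true.
  x (successors {v, z}): φ is true.
  y (successors {u, x, t, m}): φ is true.
  z (successors {u, x, y, z, m}): φ is true.
  t (successors {v, z, m}): φ is true.
  m (successors {w, x}): φ is true.
For instance, at y:
  At y: []<>r is true, []r is false, so []<>r | []r is true.
    At y: []<>r requires <>r at every successor {u, x, t, m}.
      At u: <>r is true.
      At x: <>r is true.
      At t: <>r is true.
      At m: <>r is true.
    So []<>r is true at y.
    At y: []r requires r at every successor {u, x, t, m}.
      r fails at u, so []r is false at y.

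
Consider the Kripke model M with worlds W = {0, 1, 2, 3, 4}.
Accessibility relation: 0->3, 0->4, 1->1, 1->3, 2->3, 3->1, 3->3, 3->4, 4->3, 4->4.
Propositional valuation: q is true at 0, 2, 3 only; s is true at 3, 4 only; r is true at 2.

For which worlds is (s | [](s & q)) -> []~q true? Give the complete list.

Let φ = (s | [](s & q)) -> []~q. Evaluate φ at each world:
  0 (successors {3, 4}): φ is true.
  1 (successors {1, 3}): φ is true.
  2 (successors {3}): φ is false.
  3 (successors {1, 3, 4}): φ is false.
  4 (successors {3, 4}): φ is false.
For instance, at 4:
  At 4: s | [](s & q) is true, []~q is false, so (s | [](s & q)) -> []~q is false.
    At 4: s is true, [](s & q) is false, so s | [](s & q) is true.
      At 4: [](s & q) requires s & q at every successor {3, 4}.
        s & q fails at 4, so [](s & q) is false at 4.
    At 4: []~q requires ~q at every successor {3, 4}.
      ~q fails at 3, so []~q is false at 4.
Satisfying worlds: {0, 1}

0, 1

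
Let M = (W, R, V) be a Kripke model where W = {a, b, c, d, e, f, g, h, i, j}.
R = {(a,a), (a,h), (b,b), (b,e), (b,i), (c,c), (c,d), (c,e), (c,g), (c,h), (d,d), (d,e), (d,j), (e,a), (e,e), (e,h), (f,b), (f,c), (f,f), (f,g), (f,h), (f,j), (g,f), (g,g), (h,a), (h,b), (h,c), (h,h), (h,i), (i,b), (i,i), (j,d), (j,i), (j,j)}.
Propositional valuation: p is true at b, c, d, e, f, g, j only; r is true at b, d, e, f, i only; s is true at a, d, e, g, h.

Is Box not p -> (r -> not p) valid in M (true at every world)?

Recall that Box ψ holds at a world iff ψ holds at every accessible world, and Dia ψ holds iff ψ holds at some accessible world.
Let φ = Box not p -> (r -> not p). Evaluate φ at each world:
  a (successors {a, h}): φ is true.
  b (successors {b, e, i}): φ is true.
  c (successors {c, d, e, g, h}): φ is true.
  d (successors {d, e, j}): φ is true.
  e (successors {a, e, h}): φ is true.
  f (successors {b, c, f, g, h, j}): φ is true.
  g (successors {f, g}): φ is true.
  h (successors {a, b, c, h, i}): φ is true.
  i (successors {b, i}): φ is true.
  j (successors {d, i, j}): φ is true.
For instance, at c:
  At c: Box not p is false, r -> not p is true, so Box not p -> (r -> not p) is true.
    At c: Box not p requires not p at every successor {c, d, e, g, h}.
      not p fails at c, so Box not p is false at c.

Yes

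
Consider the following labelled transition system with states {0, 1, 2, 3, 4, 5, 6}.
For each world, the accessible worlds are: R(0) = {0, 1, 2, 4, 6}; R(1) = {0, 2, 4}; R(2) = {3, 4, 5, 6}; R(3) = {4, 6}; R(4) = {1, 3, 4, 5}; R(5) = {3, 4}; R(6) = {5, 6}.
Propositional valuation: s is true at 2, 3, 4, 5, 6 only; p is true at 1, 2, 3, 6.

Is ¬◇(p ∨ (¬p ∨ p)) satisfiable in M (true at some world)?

No

Recall that ◇ψ holds at a world iff ψ holds at some accessible world.
Let φ = ¬◇(p ∨ (¬p ∨ p)). Evaluate φ at each world:
  0 (successors {0, 1, 2, 4, 6}): φ is false.
  1 (successors {0, 2, 4}): φ is false.
  2 (successors {3, 4, 5, 6}): φ is false.
  3 (successors {4, 6}): φ is false.
  4 (successors {1, 3, 4, 5}): φ is false.
  5 (successors {3, 4}): φ is false.
  6 (successors {5, 6}): φ is false.
For instance, at 1:
  At 1: ◇(p ∨ (¬p ∨ p)) is true, so ¬◇(p ∨ (¬p ∨ p)) is false.
    At 1: ◇(p ∨ (¬p ∨ p)) requires p ∨ (¬p ∨ p) at some successor in {0, 2, 4}.
      p ∨ (¬p ∨ p) holds at 0, so ◇(p ∨ (¬p ∨ p)) is true at 1.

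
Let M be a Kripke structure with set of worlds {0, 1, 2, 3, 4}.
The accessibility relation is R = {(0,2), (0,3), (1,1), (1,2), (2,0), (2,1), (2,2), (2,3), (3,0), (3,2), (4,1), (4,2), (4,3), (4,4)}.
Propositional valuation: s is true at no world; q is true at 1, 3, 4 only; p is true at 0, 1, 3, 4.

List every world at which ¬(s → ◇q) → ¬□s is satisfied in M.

0, 1, 2, 3, 4

Let φ = ¬(s → ◇q) → ¬□s. Evaluate φ at each world:
  0 (successors {2, 3}): φ is true.
  1 (successors {1, 2}): φ is true.
  2 (successors {0, 1, 2, 3}): φ is true.
  3 (successors {0, 2}): φ is true.
  4 (successors {1, 2, 3, 4}): φ is true.
For instance, at 3:
  At 3: ¬(s → ◇q) is false, ¬□s is true, so ¬(s → ◇q) → ¬□s is true.
    At 3: s → ◇q is true, so ¬(s → ◇q) is false.
      At 3: s is false, ◇q is false, so s → ◇q is true.
    At 3: □s is false, so ¬□s is true.
      At 3: □s requires s at every successor {0, 2}.
        s fails at 0, so □s is false at 3.
Satisfying worlds: {0, 1, 2, 3, 4}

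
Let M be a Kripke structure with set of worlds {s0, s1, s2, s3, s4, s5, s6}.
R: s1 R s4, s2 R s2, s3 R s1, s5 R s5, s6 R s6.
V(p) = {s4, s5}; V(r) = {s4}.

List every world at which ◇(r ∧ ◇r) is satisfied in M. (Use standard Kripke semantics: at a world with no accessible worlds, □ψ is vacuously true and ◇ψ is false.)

Let φ = ◇(r ∧ ◇r). Evaluate φ at each world:
  s0 (successors ∅): φ is false.
  s1 (successors {s4}): φ is false.
  s2 (successors {s2}): φ is false.
  s3 (successors {s1}): φ is false.
  s4 (successors ∅): φ is false.
  s5 (successors {s5}): φ is false.
  s6 (successors {s6}): φ is false.
For instance, at s5:
  At s5: ◇(r ∧ ◇r) requires r ∧ ◇r at some successor in {s5}.
    At s5: r ∧ ◇r is false.
  So ◇(r ∧ ◇r) is false at s5.
Satisfying worlds: none.

none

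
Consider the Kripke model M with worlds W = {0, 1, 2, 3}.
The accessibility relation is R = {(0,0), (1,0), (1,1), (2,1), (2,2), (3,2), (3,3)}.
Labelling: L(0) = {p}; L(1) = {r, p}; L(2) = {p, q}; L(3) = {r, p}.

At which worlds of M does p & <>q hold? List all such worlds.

2, 3

Let φ = p & <>q. Evaluate φ at each world:
  0 (successors {0}): φ is false.
  1 (successors {0, 1}): φ is false.
  2 (successors {1, 2}): φ is true.
  3 (successors {2, 3}): φ is true.
For instance, at 0:
  At 0: p is true, <>q is false, so p & <>q is false.
    At 0: <>q requires q at some successor in {0}.
      At 0: q is false.
    So <>q is false at 0.
Satisfying worlds: {2, 3}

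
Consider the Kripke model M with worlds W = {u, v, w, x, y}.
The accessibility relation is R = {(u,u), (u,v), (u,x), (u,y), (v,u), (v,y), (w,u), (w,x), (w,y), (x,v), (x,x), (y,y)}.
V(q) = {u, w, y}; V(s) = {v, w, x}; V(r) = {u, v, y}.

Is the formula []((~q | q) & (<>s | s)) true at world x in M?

Yes

At x: []((~q | q) & (<>s | s)) requires (~q | q) & (<>s | s) at every successor {v, x}.
    At v: ~q | q is true, <>s | s is true, so (~q | q) & (<>s | s) is true.
      At v: <>s is false, s is true, so <>s | s is true.
    At x: ~q | q is true, <>s | s is true, so (~q | q) & (<>s | s) is true.
      At x: <>s is true, s is true, so <>s | s is true.
So []((~q | q) & (<>s | s)) is true at x.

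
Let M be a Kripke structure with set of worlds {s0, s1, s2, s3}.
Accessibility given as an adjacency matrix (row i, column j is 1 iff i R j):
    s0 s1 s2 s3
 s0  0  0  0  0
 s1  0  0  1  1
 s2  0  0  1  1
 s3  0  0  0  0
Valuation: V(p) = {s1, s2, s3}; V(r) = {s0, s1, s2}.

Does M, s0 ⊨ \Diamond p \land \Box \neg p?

At s0: \Diamond p is false, \Box \neg p is true, so \Diamond p \land \Box \neg p is false.
  At s0: no accessible worlds, so \Diamond p is false.
  At s0: no accessible worlds, so \Box \neg p holds vacuously.

No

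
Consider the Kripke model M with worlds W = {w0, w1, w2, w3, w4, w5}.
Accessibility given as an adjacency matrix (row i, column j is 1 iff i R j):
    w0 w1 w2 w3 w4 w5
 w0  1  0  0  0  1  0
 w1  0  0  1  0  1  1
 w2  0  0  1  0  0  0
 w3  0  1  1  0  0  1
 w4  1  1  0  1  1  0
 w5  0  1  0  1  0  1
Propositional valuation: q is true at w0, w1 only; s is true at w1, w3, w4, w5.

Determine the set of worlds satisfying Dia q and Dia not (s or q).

Let φ = Dia q and Dia not (s or q). Evaluate φ at each world:
  w0 (successors {w0, w4}): φ is false.
  w1 (successors {w2, w4, w5}): φ is false.
  w2 (successors {w2}): φ is false.
  w3 (successors {w1, w2, w5}): φ is true.
  w4 (successors {w0, w1, w3, w4}): φ is false.
  w5 (successors {w1, w3, w5}): φ is false.
For instance, at w1:
  At w1: Dia q is false, Dia not (s or q) is true, so Dia q and Dia not (s or q) is false.
    At w1: Dia q requires q at some successor in {w2, w4, w5}.
      At w2: q is false.
      At w4: q is false.
      At w5: q is false.
    So Dia q is false at w1.
    At w1: Dia not (s or q) requires not (s or q) at some successor in {w2, w4, w5}.
      not (s or q) holds at w2, so Dia not (s or q) is true at w1.
Satisfying worlds: {w3}

w3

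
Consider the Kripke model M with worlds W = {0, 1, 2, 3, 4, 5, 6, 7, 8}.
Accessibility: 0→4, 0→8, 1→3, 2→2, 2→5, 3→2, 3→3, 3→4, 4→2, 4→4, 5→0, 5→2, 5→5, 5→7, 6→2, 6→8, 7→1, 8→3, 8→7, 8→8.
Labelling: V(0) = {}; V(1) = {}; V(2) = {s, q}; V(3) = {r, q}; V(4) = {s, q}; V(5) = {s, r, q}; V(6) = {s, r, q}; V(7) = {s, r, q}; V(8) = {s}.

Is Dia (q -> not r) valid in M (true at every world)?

Let φ = Dia (q -> not r). Evaluate φ at each world:
  0 (successors {4, 8}): φ is true.
  1 (successors {3}): φ is false.
  2 (successors {2, 5}): φ is true.
  3 (successors {2, 3, 4}): φ is true.
  4 (successors {2, 4}): φ is true.
  5 (successors {0, 2, 5, 7}): φ is true.
  6 (successors {2, 8}): φ is true.
  7 (successors {1}): φ is true.
  8 (successors {3, 7, 8}): φ is true.
Detail at 1 (counterexample):
  At 1: Dia (q -> not r) requires q -> not r at some successor in {3}.
    At 3: q -> not r is false.
  So Dia (q -> not r) is false at 1.

No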